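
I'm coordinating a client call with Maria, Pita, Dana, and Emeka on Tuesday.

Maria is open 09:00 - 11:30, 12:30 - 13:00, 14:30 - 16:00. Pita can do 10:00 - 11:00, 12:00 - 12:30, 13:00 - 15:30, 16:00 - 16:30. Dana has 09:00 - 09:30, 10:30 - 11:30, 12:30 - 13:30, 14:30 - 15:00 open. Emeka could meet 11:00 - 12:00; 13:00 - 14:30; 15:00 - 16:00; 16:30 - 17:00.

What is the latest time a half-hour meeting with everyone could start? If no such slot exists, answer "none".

Maria ∩ Pita: 10:00-11:00, 14:30-15:30.
Maria ∩ Pita ∩ Dana: 10:30-11:00, 14:30-15:00.
Maria ∩ Pita ∩ Dana ∩ Emeka: ∅.
There is no time when everyone is free.
No common window is at least 30 minutes long.

none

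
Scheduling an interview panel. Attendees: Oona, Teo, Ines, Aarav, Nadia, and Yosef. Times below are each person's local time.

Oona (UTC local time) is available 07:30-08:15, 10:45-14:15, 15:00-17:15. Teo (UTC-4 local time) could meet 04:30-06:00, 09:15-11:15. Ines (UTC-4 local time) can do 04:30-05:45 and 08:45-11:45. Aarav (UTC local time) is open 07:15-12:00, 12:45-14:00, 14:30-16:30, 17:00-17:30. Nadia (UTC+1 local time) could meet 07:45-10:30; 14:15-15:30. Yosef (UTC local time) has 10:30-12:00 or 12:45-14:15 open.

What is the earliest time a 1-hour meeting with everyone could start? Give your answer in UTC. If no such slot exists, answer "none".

Oona in UTC: 07:30-08:15, 10:45-14:15, 15:00-17:15.
Teo in UTC: 08:30-10:00, 13:15-15:15 (add 4h to convert from UTC-4).
Ines in UTC: 08:30-09:45, 12:45-15:45 (add 4h to convert from UTC-4).
Aarav in UTC: 07:15-12:00, 12:45-14:00, 14:30-16:30, 17:00-17:30.
Nadia in UTC: 06:45-09:30, 13:15-14:30 (subtract 1h to convert from UTC+1).
Yosef in UTC: 10:30-12:00, 12:45-14:15.
Oona ∩ Teo: 13:15-14:15, 15:00-15:15.
Oona ∩ Teo ∩ Ines: 13:15-14:15, 15:00-15:15.
Oona ∩ Teo ∩ Ines ∩ Aarav: 13:15-14:00, 15:00-15:15.
Oona ∩ Teo ∩ Ines ∩ Aarav ∩ Nadia: 13:15-14:00.
Oona ∩ Teo ∩ Ines ∩ Aarav ∩ Nadia ∩ Yosef: 13:15-14:00.
Those are the intersection windows.
No common window is at least 60 minutes long.

none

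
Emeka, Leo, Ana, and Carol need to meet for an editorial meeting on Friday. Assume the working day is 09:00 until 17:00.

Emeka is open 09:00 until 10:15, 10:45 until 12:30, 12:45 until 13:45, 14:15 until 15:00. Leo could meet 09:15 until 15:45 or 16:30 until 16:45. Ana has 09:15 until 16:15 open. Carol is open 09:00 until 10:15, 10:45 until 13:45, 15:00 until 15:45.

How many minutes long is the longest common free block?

105

Emeka ∩ Leo: 09:15-10:15, 10:45-12:30, 12:45-13:45, 14:15-15:00.
Emeka ∩ Leo ∩ Ana: 09:15-10:15, 10:45-12:30, 12:45-13:45, 14:15-15:00.
Emeka ∩ Leo ∩ Ana ∩ Carol: 09:15-10:15, 10:45-12:30, 12:45-13:45.
The longest is 10:45-12:30 at 105 minutes.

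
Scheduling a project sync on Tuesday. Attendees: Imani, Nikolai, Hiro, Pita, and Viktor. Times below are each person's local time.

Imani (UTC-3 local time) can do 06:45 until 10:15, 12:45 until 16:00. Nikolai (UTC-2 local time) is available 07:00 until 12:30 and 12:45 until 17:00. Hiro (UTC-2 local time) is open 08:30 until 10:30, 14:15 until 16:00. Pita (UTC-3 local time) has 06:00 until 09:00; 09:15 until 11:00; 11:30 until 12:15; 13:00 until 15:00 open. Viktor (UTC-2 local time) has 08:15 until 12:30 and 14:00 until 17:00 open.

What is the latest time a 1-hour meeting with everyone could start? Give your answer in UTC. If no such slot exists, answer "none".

17:00

Imani in UTC: 09:45-13:15, 15:45-19:00 (add 3h to convert from UTC-3).
Nikolai in UTC: 09:00-14:30, 14:45-19:00 (add 2h to convert from UTC-2).
Hiro in UTC: 10:30-12:30, 16:15-18:00 (add 2h to convert from UTC-2).
Pita in UTC: 09:00-12:00, 12:15-14:00, 14:30-15:15, 16:00-18:00 (add 3h to convert from UTC-3).
Viktor in UTC: 10:15-14:30, 16:00-19:00 (add 2h to convert from UTC-2).
Imani ∩ Nikolai: 09:45-13:15, 15:45-19:00.
Imani ∩ Nikolai ∩ Hiro: 10:30-12:30, 16:15-18:00.
Imani ∩ Nikolai ∩ Hiro ∩ Pita: 10:30-12:00, 12:15-12:30, 16:15-18:00.
Imani ∩ Nikolai ∩ Hiro ∩ Pita ∩ Viktor: 10:30-12:00, 12:15-12:30, 16:15-18:00.
The last common window of at least 60 minutes is 16:15-18:00; a 60-minute meeting can start as late as 17:00 and still end by 18:00.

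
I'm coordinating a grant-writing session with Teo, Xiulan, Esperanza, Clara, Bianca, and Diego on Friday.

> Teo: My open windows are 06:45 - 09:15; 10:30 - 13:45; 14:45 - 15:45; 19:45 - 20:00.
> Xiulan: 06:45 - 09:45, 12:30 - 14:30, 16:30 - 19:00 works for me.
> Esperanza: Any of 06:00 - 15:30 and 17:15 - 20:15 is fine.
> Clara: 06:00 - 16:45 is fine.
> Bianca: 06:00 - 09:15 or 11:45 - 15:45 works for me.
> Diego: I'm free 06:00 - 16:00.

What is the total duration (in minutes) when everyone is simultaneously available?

Teo ∩ Xiulan: 06:45-09:15, 12:30-13:45.
Teo ∩ Xiulan ∩ Esperanza: 06:45-09:15, 12:30-13:45.
Teo ∩ Xiulan ∩ Esperanza ∩ Clara: 06:45-09:15, 12:30-13:45.
Teo ∩ Xiulan ∩ Esperanza ∩ Clara ∩ Bianca: 06:45-09:15, 12:30-13:45.
Teo ∩ Xiulan ∩ Esperanza ∩ Clara ∩ Bianca ∩ Diego: 06:45-09:15, 12:30-13:45.
So the common availability across everyone is 06:45-09:15, 12:30-13:45.
Summing the common windows: 150 + 75 = 225 minutes.

225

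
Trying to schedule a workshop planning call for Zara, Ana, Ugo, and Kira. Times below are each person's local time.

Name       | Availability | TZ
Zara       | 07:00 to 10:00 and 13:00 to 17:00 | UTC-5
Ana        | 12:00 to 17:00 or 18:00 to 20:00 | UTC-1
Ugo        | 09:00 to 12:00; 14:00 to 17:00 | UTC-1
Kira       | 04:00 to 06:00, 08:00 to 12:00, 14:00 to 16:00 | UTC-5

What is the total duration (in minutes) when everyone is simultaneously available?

0

Zara in UTC: 12:00-15:00, 18:00-22:00 (add 5h to convert from UTC-5).
Ana in UTC: 13:00-18:00, 19:00-21:00 (add 1h to convert from UTC-1).
Ugo in UTC: 10:00-13:00, 15:00-18:00 (add 1h to convert from UTC-1).
Kira in UTC: 09:00-11:00, 13:00-17:00, 19:00-21:00 (add 5h to convert from UTC-5).
Zara ∩ Ana: 13:00-15:00, 19:00-21:00.
Zara ∩ Ana ∩ Ugo: ∅.
Zara ∩ Ana ∩ Ugo ∩ Kira: ∅.
There is no time when everyone is free.
There is no common window, so the total is 0 minutes.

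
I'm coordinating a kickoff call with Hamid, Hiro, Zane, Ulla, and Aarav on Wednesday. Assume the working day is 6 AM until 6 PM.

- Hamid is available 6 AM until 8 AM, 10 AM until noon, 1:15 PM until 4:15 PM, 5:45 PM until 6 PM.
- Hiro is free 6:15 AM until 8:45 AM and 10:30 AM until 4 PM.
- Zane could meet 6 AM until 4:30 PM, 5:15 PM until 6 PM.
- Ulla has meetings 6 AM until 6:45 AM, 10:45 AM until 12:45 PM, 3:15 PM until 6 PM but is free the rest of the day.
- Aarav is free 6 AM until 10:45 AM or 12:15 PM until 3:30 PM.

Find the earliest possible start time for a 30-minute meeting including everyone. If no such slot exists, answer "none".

06:45

Hamid free: 06:00-08:00, 10:00-12:00, 13:15-16:15, 17:45-18:00.
Hiro free: 06:15-08:45, 10:30-16:00.
Zane free: 06:00-16:30, 17:15-18:00.
Ulla free: 06:45-10:45, 12:45-15:15 (invert busy blocks within the working day).
Aarav free: 06:00-10:45, 12:15-15:30.
Hamid ∩ Hiro: 06:15-08:00, 10:30-12:00, 13:15-16:00.
Hamid ∩ Hiro ∩ Zane: 06:15-08:00, 10:30-12:00, 13:15-16:00.
Hamid ∩ Hiro ∩ Zane ∩ Ulla: 06:45-08:00, 10:30-10:45, 13:15-15:15.
Hamid ∩ Hiro ∩ Zane ∩ Ulla ∩ Aarav: 06:45-08:00, 10:30-10:45, 13:15-15:15.
The first common window of at least 30 minutes is 06:45-08:00, so the earliest start is 06:45.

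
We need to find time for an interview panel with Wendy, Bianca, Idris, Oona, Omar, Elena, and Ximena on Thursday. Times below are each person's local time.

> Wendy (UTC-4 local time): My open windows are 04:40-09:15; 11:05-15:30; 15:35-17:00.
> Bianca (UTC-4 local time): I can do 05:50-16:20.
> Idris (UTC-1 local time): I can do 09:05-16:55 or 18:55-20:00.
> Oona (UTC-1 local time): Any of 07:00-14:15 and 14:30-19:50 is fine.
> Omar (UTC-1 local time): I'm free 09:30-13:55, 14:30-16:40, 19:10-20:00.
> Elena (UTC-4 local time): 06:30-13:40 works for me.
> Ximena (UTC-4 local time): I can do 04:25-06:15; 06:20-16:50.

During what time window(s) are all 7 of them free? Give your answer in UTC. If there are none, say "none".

10:30-13:15, 15:30-17:40

Wendy in UTC: 08:40-13:15, 15:05-19:30, 19:35-21:00 (add 4h to convert from UTC-4).
Bianca in UTC: 09:50-20:20 (add 4h to convert from UTC-4).
Idris in UTC: 10:05-17:55, 19:55-21:00 (add 1h to convert from UTC-1).
Oona in UTC: 08:00-15:15, 15:30-20:50 (add 1h to convert from UTC-1).
Omar in UTC: 10:30-14:55, 15:30-17:40, 20:10-21:00 (add 1h to convert from UTC-1).
Elena in UTC: 10:30-17:40 (add 4h to convert from UTC-4).
Ximena in UTC: 08:25-10:15, 10:20-20:50 (add 4h to convert from UTC-4).
Wendy ∩ Bianca: 09:50-13:15, 15:05-19:30, 19:35-20:20.
Wendy ∩ Bianca ∩ Idris: 10:05-13:15, 15:05-17:55, 19:55-20:20.
Wendy ∩ Bianca ∩ Idris ∩ Oona: 10:05-13:15, 15:05-15:15, 15:30-17:55, 19:55-20:20.
Wendy ∩ Bianca ∩ Idris ∩ Oona ∩ Omar: 10:30-13:15, 15:30-17:40, 20:10-20:20.
Wendy ∩ Bianca ∩ Idris ∩ Oona ∩ Omar ∩ Elena: 10:30-13:15, 15:30-17:40.
Wendy ∩ Bianca ∩ Idris ∩ Oona ∩ Omar ∩ Elena ∩ Ximena: 10:30-13:15, 15:30-17:40.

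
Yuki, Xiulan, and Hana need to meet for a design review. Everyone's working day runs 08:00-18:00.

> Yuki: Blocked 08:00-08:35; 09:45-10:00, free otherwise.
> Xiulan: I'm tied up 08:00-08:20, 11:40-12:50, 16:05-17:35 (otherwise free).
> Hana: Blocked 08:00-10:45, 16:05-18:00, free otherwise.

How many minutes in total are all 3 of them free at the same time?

250

Yuki free: 08:35-09:45, 10:00-18:00 (invert busy blocks within the working day).
Xiulan free: 08:20-11:40, 12:50-16:05, 17:35-18:00 (invert busy blocks within the working day).
Hana free: 10:45-16:05 (invert busy blocks within the working day).
Yuki ∩ Xiulan: 08:35-09:45, 10:00-11:40, 12:50-16:05, 17:35-18:00.
Yuki ∩ Xiulan ∩ Hana: 10:45-11:40, 12:50-16:05.
So the common availability across everyone is 10:45-11:40, 12:50-16:05.
Summing the common windows: 55 + 195 = 250 minutes.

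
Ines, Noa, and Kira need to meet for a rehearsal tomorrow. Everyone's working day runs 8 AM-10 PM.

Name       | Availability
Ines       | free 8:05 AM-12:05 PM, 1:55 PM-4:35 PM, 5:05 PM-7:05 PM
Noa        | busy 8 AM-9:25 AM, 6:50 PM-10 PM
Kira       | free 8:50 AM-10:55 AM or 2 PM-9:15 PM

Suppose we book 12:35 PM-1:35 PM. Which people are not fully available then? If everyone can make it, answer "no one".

Ines free: 08:05-12:05, 13:55-16:35, 17:05-19:05.
Noa free: 09:25-18:50 (invert busy blocks within the working day).
Kira free: 08:50-10:55, 14:00-21:15.
Ines: not fully free for 12:35-13:35. Noa: free for 12:35-13:35. Kira: not fully free for 12:35-13:35.

Ines, Kira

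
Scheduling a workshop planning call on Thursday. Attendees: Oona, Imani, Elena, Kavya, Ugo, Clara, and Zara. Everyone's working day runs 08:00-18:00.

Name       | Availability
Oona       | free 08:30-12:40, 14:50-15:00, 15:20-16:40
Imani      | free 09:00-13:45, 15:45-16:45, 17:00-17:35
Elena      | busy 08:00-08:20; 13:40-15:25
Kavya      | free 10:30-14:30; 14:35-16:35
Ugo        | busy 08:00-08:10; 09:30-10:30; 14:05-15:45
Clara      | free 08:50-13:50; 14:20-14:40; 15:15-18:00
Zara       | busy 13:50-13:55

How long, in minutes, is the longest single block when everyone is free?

130

Oona free: 08:30-12:40, 14:50-15:00, 15:20-16:40.
Imani free: 09:00-13:45, 15:45-16:45, 17:00-17:35.
Elena free: 08:20-13:40, 15:25-18:00 (invert busy blocks within the working day).
Kavya free: 10:30-14:30, 14:35-16:35.
Ugo free: 08:10-09:30, 10:30-14:05, 15:45-18:00 (invert busy blocks within the working day).
Clara free: 08:50-13:50, 14:20-14:40, 15:15-18:00.
Zara free: 08:00-13:50, 13:55-18:00 (invert busy blocks within the working day).
Oona ∩ Imani: 09:00-12:40, 15:45-16:40.
Oona ∩ Imani ∩ Elena: 09:00-12:40, 15:45-16:40.
Oona ∩ Imani ∩ Elena ∩ Kavya: 10:30-12:40, 15:45-16:35.
Oona ∩ Imani ∩ Elena ∩ Kavya ∩ Ugo: 10:30-12:40, 15:45-16:35.
Oona ∩ Imani ∩ Elena ∩ Kavya ∩ Ugo ∩ Clara: 10:30-12:40, 15:45-16:35.
Oona ∩ Imani ∩ Elena ∩ Kavya ∩ Ugo ∩ Clara ∩ Zara: 10:30-12:40, 15:45-16:35.
Those are the intersection windows.
The longest is 10:30-12:40 at 130 minutes.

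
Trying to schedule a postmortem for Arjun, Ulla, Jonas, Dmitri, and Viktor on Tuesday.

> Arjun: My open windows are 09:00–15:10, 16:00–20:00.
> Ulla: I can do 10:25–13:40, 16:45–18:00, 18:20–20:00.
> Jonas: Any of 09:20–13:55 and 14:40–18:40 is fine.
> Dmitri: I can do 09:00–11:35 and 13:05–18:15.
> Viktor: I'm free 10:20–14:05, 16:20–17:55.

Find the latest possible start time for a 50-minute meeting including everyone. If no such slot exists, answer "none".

Arjun ∩ Ulla: 10:25-13:40, 16:45-18:00, 18:20-20:00.
Arjun ∩ Ulla ∩ Jonas: 10:25-13:40, 16:45-18:00, 18:20-18:40.
Arjun ∩ Ulla ∩ Jonas ∩ Dmitri: 10:25-11:35, 13:05-13:40, 16:45-18:00.
Arjun ∩ Ulla ∩ Jonas ∩ Dmitri ∩ Viktor: 10:25-11:35, 13:05-13:40, 16:45-17:55.
The last common window of at least 50 minutes is 16:45-17:55; a 50-minute meeting can start as late as 17:05 and still end by 17:55.

17:05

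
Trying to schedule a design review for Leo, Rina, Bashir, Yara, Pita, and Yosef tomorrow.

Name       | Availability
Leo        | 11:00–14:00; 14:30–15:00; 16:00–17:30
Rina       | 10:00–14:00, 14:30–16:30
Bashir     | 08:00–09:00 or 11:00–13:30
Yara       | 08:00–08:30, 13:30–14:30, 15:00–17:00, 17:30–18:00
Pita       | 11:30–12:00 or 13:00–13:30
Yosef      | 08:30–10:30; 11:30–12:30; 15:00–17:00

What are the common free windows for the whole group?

none

Leo ∩ Rina: 11:00-14:00, 14:30-15:00, 16:00-16:30.
Leo ∩ Rina ∩ Bashir: 11:00-13:30.
Leo ∩ Rina ∩ Bashir ∩ Yara: ∅.
Leo ∩ Rina ∩ Bashir ∩ Yara ∩ Pita: ∅.
Leo ∩ Rina ∩ Bashir ∩ Yara ∩ Pita ∩ Yosef: ∅.
There is no time when everyone is free.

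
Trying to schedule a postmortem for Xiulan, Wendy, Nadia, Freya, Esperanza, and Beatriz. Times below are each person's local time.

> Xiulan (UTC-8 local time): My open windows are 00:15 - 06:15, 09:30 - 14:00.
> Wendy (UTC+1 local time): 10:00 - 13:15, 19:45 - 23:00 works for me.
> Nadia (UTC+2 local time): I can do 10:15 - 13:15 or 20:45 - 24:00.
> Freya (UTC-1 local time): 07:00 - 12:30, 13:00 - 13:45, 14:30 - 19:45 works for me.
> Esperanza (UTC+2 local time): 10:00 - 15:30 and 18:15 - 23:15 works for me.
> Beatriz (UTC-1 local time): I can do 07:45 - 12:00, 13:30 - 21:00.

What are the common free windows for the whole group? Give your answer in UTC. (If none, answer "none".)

Xiulan in UTC: 08:15-14:15, 17:30-22:00 (add 8h to convert from UTC-8).
Wendy in UTC: 09:00-12:15, 18:45-22:00 (subtract 1h to convert from UTC+1).
Nadia in UTC: 08:15-11:15, 18:45-22:00 (subtract 2h to convert from UTC+2).
Freya in UTC: 08:00-13:30, 14:00-14:45, 15:30-20:45 (add 1h to convert from UTC-1).
Esperanza in UTC: 08:00-13:30, 16:15-21:15 (subtract 2h to convert from UTC+2).
Beatriz in UTC: 08:45-13:00, 14:30-22:00 (add 1h to convert from UTC-1).
Xiulan ∩ Wendy: 09:00-12:15, 18:45-22:00.
Xiulan ∩ Wendy ∩ Nadia: 09:00-11:15, 18:45-22:00.
Xiulan ∩ Wendy ∩ Nadia ∩ Freya: 09:00-11:15, 18:45-20:45.
Xiulan ∩ Wendy ∩ Nadia ∩ Freya ∩ Esperanza: 09:00-11:15, 18:45-20:45.
Xiulan ∩ Wendy ∩ Nadia ∩ Freya ∩ Esperanza ∩ Beatriz: 09:00-11:15, 18:45-20:45.

09:00-11:15, 18:45-20:45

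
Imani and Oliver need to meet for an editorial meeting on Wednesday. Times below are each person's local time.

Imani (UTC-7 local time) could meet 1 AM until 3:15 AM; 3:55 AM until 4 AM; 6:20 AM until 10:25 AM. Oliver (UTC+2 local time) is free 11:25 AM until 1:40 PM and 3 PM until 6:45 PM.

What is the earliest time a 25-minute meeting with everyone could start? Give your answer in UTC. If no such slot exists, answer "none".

Imani in UTC: 08:00-10:15, 10:55-11:00, 13:20-17:25 (add 7h to convert from UTC-7).
Oliver in UTC: 09:25-11:40, 13:00-16:45 (subtract 2h to convert from UTC+2).
Imani ∩ Oliver: 09:25-10:15, 10:55-11:00, 13:20-16:45.
So the common availability across everyone is 09:25-10:15, 10:55-11:00, 13:20-16:45.
The first common window of at least 25 minutes is 09:25-10:15, so the earliest start is 09:25.

09:25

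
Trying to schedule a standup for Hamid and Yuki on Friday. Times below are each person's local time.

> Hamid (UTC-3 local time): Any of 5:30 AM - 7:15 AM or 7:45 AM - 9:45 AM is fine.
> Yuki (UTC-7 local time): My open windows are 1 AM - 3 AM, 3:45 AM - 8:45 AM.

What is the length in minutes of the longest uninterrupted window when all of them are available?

120

Hamid in UTC: 08:30-10:15, 10:45-12:45 (add 3h to convert from UTC-3).
Yuki in UTC: 08:00-10:00, 10:45-15:45 (add 7h to convert from UTC-7).
Hamid ∩ Yuki: 08:30-10:00, 10:45-12:45.
So the common availability across everyone is 08:30-10:00, 10:45-12:45.
The longest is 10:45-12:45 at 120 minutes.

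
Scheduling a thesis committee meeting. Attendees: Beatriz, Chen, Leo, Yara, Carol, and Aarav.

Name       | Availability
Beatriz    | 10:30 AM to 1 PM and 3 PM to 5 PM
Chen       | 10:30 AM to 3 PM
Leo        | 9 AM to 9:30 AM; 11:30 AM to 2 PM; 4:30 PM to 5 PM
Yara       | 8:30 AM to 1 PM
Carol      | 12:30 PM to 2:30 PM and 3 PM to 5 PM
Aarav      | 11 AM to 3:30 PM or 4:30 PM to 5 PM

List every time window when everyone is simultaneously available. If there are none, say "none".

Beatriz ∩ Chen: 10:30-13:00.
Beatriz ∩ Chen ∩ Leo: 11:30-13:00.
Beatriz ∩ Chen ∩ Leo ∩ Yara: 11:30-13:00.
Beatriz ∩ Chen ∩ Leo ∩ Yara ∩ Carol: 12:30-13:00.
Beatriz ∩ Chen ∩ Leo ∩ Yara ∩ Carol ∩ Aarav: 12:30-13:00.

12:30-13:00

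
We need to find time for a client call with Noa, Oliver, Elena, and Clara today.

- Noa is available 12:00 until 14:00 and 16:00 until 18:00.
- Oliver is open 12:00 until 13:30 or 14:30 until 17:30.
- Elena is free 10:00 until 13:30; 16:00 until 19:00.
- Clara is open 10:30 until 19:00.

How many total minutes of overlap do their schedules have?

Noa ∩ Oliver: 12:00-13:30, 16:00-17:30.
Noa ∩ Oliver ∩ Elena: 12:00-13:30, 16:00-17:30.
Noa ∩ Oliver ∩ Elena ∩ Clara: 12:00-13:30, 16:00-17:30.
Summing the common windows: 90 + 90 = 180 minutes.

180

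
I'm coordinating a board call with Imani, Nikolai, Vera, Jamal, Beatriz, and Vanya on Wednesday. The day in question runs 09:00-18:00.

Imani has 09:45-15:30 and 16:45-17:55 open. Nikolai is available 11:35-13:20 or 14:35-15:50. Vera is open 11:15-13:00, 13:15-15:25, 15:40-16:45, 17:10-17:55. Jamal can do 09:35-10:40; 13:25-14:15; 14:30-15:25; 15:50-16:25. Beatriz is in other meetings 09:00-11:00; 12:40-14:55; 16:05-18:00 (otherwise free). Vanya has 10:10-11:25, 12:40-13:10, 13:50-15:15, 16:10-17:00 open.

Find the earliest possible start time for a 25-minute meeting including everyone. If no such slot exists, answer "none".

Imani free: 09:45-15:30, 16:45-17:55.
Nikolai free: 11:35-13:20, 14:35-15:50.
Vera free: 11:15-13:00, 13:15-15:25, 15:40-16:45, 17:10-17:55.
Jamal free: 09:35-10:40, 13:25-14:15, 14:30-15:25, 15:50-16:25.
Beatriz free: 11:00-12:40, 14:55-16:05 (invert busy blocks within the working day).
Vanya free: 10:10-11:25, 12:40-13:10, 13:50-15:15, 16:10-17:00.
Imani ∩ Nikolai: 11:35-13:20, 14:35-15:30.
Imani ∩ Nikolai ∩ Vera: 11:35-13:00, 13:15-13:20, 14:35-15:25.
Imani ∩ Nikolai ∩ Vera ∩ Jamal: 14:35-15:25.
Imani ∩ Nikolai ∩ Vera ∩ Jamal ∩ Beatriz: 14:55-15:25.
Imani ∩ Nikolai ∩ Vera ∩ Jamal ∩ Beatriz ∩ Vanya: 14:55-15:15.
So the common availability across everyone is 14:55-15:15.
No common window is at least 25 minutes long.

none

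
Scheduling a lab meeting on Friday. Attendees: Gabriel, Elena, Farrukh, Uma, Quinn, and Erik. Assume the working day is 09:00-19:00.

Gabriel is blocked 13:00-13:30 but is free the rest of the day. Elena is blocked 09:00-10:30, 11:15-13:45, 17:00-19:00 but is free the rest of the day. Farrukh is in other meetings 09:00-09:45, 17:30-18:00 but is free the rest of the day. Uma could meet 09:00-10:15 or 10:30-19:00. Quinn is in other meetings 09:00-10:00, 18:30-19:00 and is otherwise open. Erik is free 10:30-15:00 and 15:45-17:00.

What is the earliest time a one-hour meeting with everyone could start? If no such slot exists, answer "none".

13:45

Gabriel free: 09:00-13:00, 13:30-19:00 (invert busy blocks within the working day).
Elena free: 10:30-11:15, 13:45-17:00 (invert busy blocks within the working day).
Farrukh free: 09:45-17:30, 18:00-19:00 (invert busy blocks within the working day).
Uma free: 09:00-10:15, 10:30-19:00.
Quinn free: 10:00-18:30 (invert busy blocks within the working day).
Erik free: 10:30-15:00, 15:45-17:00.
Gabriel ∩ Elena: 10:30-11:15, 13:45-17:00.
Gabriel ∩ Elena ∩ Farrukh: 10:30-11:15, 13:45-17:00.
Gabriel ∩ Elena ∩ Farrukh ∩ Uma: 10:30-11:15, 13:45-17:00.
Gabriel ∩ Elena ∩ Farrukh ∩ Uma ∩ Quinn: 10:30-11:15, 13:45-17:00.
Gabriel ∩ Elena ∩ Farrukh ∩ Uma ∩ Quinn ∩ Erik: 10:30-11:15, 13:45-15:00, 15:45-17:00.
The first common window of at least 60 minutes is 13:45-15:00, so the earliest start is 13:45.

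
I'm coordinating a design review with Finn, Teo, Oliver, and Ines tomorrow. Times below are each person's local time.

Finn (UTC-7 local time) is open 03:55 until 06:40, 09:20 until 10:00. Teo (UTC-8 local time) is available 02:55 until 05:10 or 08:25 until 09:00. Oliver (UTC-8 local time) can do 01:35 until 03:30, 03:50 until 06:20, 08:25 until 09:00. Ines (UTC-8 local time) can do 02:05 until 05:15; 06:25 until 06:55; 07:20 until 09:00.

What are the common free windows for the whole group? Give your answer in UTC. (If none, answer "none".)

10:55-11:30, 11:50-13:10, 16:25-17:00

Finn in UTC: 10:55-13:40, 16:20-17:00 (add 7h to convert from UTC-7).
Teo in UTC: 10:55-13:10, 16:25-17:00 (add 8h to convert from UTC-8).
Oliver in UTC: 09:35-11:30, 11:50-14:20, 16:25-17:00 (add 8h to convert from UTC-8).
Ines in UTC: 10:05-13:15, 14:25-14:55, 15:20-17:00 (add 8h to convert from UTC-8).
Finn ∩ Teo: 10:55-13:10, 16:25-17:00.
Finn ∩ Teo ∩ Oliver: 10:55-11:30, 11:50-13:10, 16:25-17:00.
Finn ∩ Teo ∩ Oliver ∩ Ines: 10:55-11:30, 11:50-13:10, 16:25-17:00.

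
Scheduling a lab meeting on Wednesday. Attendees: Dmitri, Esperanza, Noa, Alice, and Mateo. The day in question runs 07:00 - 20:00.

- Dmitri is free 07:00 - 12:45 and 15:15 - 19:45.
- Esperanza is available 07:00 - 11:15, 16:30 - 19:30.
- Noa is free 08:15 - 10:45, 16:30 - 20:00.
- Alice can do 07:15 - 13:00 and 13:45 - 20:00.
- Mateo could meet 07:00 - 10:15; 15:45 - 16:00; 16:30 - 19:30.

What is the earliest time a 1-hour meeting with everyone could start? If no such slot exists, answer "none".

08:15

Dmitri ∩ Esperanza: 07:00-11:15, 16:30-19:30.
Dmitri ∩ Esperanza ∩ Noa: 08:15-10:45, 16:30-19:30.
Dmitri ∩ Esperanza ∩ Noa ∩ Alice: 08:15-10:45, 16:30-19:30.
Dmitri ∩ Esperanza ∩ Noa ∩ Alice ∩ Mateo: 08:15-10:15, 16:30-19:30.
The first common window of at least 60 minutes is 08:15-10:15, so the earliest start is 08:15.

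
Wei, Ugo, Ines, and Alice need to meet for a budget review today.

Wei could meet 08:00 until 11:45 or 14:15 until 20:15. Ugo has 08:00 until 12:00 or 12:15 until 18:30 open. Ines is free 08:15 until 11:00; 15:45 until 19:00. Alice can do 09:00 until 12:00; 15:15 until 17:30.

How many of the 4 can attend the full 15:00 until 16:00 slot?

2

Wei and Ugo can make the full 15:00-16:00 slot — that's 2.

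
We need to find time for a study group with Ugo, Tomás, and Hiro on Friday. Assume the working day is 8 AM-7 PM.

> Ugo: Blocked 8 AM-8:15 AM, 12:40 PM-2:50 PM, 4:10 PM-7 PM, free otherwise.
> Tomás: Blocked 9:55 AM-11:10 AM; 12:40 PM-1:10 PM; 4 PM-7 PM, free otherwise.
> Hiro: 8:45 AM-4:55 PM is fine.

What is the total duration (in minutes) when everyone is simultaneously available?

230

Ugo free: 08:15-12:40, 14:50-16:10 (invert busy blocks within the working day).
Tomás free: 08:00-09:55, 11:10-12:40, 13:10-16:00 (invert busy blocks within the working day).
Hiro free: 08:45-16:55.
Ugo ∩ Tomás: 08:15-09:55, 11:10-12:40, 14:50-16:00.
Ugo ∩ Tomás ∩ Hiro: 08:45-09:55, 11:10-12:40, 14:50-16:00.
Those are the intersection windows.
Summing the common windows: 70 + 90 + 70 = 230 minutes.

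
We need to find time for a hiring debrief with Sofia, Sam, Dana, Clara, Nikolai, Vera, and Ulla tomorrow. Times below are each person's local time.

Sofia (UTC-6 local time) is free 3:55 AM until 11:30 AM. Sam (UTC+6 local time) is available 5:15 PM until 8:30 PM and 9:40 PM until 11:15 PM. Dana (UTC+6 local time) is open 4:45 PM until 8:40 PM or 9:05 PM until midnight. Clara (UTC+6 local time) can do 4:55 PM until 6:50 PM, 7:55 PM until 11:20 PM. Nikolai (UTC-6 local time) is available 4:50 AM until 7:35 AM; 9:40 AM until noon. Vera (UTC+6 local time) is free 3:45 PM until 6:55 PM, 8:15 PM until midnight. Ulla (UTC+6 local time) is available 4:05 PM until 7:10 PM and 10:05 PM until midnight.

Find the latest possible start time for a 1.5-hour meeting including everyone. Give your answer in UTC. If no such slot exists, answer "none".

11:20

Sofia in UTC: 09:55-17:30 (add 6h to convert from UTC-6).
Sam in UTC: 11:15-14:30, 15:40-17:15 (subtract 6h to convert from UTC+6).
Dana in UTC: 10:45-14:40, 15:05-18:00 (subtract 6h to convert from UTC+6).
Clara in UTC: 10:55-12:50, 13:55-17:20 (subtract 6h to convert from UTC+6).
Nikolai in UTC: 10:50-13:35, 15:40-18:00 (add 6h to convert from UTC-6).
Vera in UTC: 09:45-12:55, 14:15-18:00 (subtract 6h to convert from UTC+6).
Ulla in UTC: 10:05-13:10, 16:05-18:00 (subtract 6h to convert from UTC+6).
Sofia ∩ Sam: 11:15-14:30, 15:40-17:15.
Sofia ∩ Sam ∩ Dana: 11:15-14:30, 15:40-17:15.
Sofia ∩ Sam ∩ Dana ∩ Clara: 11:15-12:50, 13:55-14:30, 15:40-17:15.
Sofia ∩ Sam ∩ Dana ∩ Clara ∩ Nikolai: 11:15-12:50, 15:40-17:15.
Sofia ∩ Sam ∩ Dana ∩ Clara ∩ Nikolai ∩ Vera: 11:15-12:50, 15:40-17:15.
Sofia ∩ Sam ∩ Dana ∩ Clara ∩ Nikolai ∩ Vera ∩ Ulla: 11:15-12:50, 16:05-17:15.
The last common window of at least 90 minutes is 11:15-12:50; a 90-minute meeting can start as late as 11:20 and still end by 12:50.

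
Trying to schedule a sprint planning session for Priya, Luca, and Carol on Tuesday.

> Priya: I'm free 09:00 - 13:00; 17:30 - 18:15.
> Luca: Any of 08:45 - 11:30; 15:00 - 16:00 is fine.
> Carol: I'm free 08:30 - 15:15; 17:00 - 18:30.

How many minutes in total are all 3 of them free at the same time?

150

Priya ∩ Luca: 09:00-11:30.
Priya ∩ Luca ∩ Carol: 09:00-11:30.
So the common availability across everyone is 09:00-11:30.
That's a single block of 150 minutes.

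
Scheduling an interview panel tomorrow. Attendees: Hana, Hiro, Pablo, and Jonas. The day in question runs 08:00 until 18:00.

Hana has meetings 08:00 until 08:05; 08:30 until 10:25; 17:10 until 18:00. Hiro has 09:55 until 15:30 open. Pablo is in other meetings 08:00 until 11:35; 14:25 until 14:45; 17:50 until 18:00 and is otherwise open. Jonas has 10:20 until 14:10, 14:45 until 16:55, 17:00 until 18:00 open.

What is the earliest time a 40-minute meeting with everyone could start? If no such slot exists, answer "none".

Hana free: 08:05-08:30, 10:25-17:10 (invert busy blocks within the working day).
Hiro free: 09:55-15:30.
Pablo free: 11:35-14:25, 14:45-17:50 (invert busy blocks within the working day).
Jonas free: 10:20-14:10, 14:45-16:55, 17:00-18:00.
Hana ∩ Hiro: 10:25-15:30.
Hana ∩ Hiro ∩ Pablo: 11:35-14:25, 14:45-15:30.
Hana ∩ Hiro ∩ Pablo ∩ Jonas: 11:35-14:10, 14:45-15:30.
The first common window of at least 40 minutes is 11:35-14:10, so the earliest start is 11:35.

11:35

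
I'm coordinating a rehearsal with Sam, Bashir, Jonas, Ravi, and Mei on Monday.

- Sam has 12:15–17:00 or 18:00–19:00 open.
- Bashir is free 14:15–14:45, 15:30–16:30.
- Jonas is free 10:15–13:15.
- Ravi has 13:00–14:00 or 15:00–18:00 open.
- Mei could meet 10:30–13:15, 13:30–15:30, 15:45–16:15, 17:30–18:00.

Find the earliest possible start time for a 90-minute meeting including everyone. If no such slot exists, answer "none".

none

Sam ∩ Bashir: 14:15-14:45, 15:30-16:30.
Sam ∩ Bashir ∩ Jonas: ∅.
Sam ∩ Bashir ∩ Jonas ∩ Ravi: ∅.
Sam ∩ Bashir ∩ Jonas ∩ Ravi ∩ Mei: ∅.
There is no time when everyone is free.
No common window is at least 90 minutes long.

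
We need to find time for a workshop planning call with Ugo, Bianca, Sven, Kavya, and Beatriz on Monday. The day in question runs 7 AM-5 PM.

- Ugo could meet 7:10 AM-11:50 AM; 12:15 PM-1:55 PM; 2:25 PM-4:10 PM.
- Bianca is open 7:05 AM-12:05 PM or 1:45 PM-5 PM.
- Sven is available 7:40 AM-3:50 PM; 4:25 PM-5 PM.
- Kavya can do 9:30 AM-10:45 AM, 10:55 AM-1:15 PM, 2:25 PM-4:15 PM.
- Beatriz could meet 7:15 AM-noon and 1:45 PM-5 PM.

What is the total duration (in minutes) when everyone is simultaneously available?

Ugo ∩ Bianca: 07:10-11:50, 13:45-13:55, 14:25-16:10.
Ugo ∩ Bianca ∩ Sven: 07:40-11:50, 13:45-13:55, 14:25-15:50.
Ugo ∩ Bianca ∩ Sven ∩ Kavya: 09:30-10:45, 10:55-11:50, 14:25-15:50.
Ugo ∩ Bianca ∩ Sven ∩ Kavya ∩ Beatriz: 09:30-10:45, 10:55-11:50, 14:25-15:50.
So the common availability across everyone is 09:30-10:45, 10:55-11:50, 14:25-15:50.
Summing the common windows: 75 + 55 + 85 = 215 minutes.

215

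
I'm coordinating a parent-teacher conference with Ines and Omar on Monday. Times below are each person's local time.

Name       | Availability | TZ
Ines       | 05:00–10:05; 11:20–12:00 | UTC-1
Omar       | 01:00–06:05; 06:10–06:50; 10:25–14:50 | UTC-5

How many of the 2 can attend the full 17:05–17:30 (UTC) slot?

Ines in UTC: 06:00-11:05, 12:20-13:00 (add 1h to convert from UTC-1).
Omar in UTC: 06:00-11:05, 11:10-11:50, 15:25-19:50 (add 5h to convert from UTC-5).
Omar can make the full 17:05-17:30 slot — that's 1.

1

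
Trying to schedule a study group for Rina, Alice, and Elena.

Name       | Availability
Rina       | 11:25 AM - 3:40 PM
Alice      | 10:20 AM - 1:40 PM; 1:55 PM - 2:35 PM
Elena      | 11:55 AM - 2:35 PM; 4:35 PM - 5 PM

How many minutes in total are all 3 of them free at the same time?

Rina ∩ Alice: 11:25-13:40, 13:55-14:35.
Rina ∩ Alice ∩ Elena: 11:55-13:40, 13:55-14:35.
So the common availability across everyone is 11:55-13:40, 13:55-14:35.
Summing the common windows: 105 + 40 = 145 minutes.

145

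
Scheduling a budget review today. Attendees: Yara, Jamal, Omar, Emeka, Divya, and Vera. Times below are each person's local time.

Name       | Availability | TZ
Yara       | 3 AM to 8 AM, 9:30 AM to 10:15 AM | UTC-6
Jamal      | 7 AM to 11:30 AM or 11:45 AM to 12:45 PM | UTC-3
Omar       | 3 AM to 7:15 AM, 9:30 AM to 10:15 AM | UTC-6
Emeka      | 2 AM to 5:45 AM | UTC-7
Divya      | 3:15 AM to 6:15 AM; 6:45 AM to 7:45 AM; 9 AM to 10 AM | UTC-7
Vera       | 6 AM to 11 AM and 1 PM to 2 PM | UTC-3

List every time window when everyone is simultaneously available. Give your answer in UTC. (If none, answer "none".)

10:15-12:45

Yara in UTC: 09:00-14:00, 15:30-16:15 (add 6h to convert from UTC-6).
Jamal in UTC: 10:00-14:30, 14:45-15:45 (add 3h to convert from UTC-3).
Omar in UTC: 09:00-13:15, 15:30-16:15 (add 6h to convert from UTC-6).
Emeka in UTC: 09:00-12:45 (add 7h to convert from UTC-7).
Divya in UTC: 10:15-13:15, 13:45-14:45, 16:00-17:00 (add 7h to convert from UTC-7).
Vera in UTC: 09:00-14:00, 16:00-17:00 (add 3h to convert from UTC-3).
Yara ∩ Jamal: 10:00-14:00, 15:30-15:45.
Yara ∩ Jamal ∩ Omar: 10:00-13:15, 15:30-15:45.
Yara ∩ Jamal ∩ Omar ∩ Emeka: 10:00-12:45.
Yara ∩ Jamal ∩ Omar ∩ Emeka ∩ Divya: 10:15-12:45.
Yara ∩ Jamal ∩ Omar ∩ Emeka ∩ Divya ∩ Vera: 10:15-12:45.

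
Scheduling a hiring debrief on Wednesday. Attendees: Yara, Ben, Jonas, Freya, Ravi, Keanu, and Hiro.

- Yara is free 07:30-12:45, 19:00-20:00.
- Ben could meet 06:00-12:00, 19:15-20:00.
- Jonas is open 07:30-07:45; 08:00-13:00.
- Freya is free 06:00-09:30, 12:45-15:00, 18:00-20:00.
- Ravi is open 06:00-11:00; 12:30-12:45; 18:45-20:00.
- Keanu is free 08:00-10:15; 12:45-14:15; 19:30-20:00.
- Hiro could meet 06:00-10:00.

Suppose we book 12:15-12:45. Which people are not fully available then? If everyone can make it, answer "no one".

Yara: free for 12:15-12:45. Ben: not fully free for 12:15-12:45. Jonas: free for 12:15-12:45. Freya: not fully free for 12:15-12:45. Ravi: not fully free for 12:15-12:45. Keanu: not fully free for 12:15-12:45. Hiro: not fully free for 12:15-12:45.

Ben, Freya, Hiro, Keanu, Ravi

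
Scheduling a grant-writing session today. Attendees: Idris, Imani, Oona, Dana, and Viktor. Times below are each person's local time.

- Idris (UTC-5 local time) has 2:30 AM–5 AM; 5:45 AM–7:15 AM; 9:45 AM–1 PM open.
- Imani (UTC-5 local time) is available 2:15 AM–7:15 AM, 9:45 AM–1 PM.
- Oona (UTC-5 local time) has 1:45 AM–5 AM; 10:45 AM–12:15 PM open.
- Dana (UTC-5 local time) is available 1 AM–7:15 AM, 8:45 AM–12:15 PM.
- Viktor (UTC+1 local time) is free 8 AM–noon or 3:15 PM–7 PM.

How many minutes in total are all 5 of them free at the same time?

240

Idris in UTC: 07:30-10:00, 10:45-12:15, 14:45-18:00 (add 5h to convert from UTC-5).
Imani in UTC: 07:15-12:15, 14:45-18:00 (add 5h to convert from UTC-5).
Oona in UTC: 06:45-10:00, 15:45-17:15 (add 5h to convert from UTC-5).
Dana in UTC: 06:00-12:15, 13:45-17:15 (add 5h to convert from UTC-5).
Viktor in UTC: 07:00-11:00, 14:15-18:00 (subtract 1h to convert from UTC+1).
Idris ∩ Imani: 07:30-10:00, 10:45-12:15, 14:45-18:00.
Idris ∩ Imani ∩ Oona: 07:30-10:00, 15:45-17:15.
Idris ∩ Imani ∩ Oona ∩ Dana: 07:30-10:00, 15:45-17:15.
Idris ∩ Imani ∩ Oona ∩ Dana ∩ Viktor: 07:30-10:00, 15:45-17:15.
So the common availability across everyone is 07:30-10:00, 15:45-17:15.
Summing the common windows: 150 + 90 = 240 minutes.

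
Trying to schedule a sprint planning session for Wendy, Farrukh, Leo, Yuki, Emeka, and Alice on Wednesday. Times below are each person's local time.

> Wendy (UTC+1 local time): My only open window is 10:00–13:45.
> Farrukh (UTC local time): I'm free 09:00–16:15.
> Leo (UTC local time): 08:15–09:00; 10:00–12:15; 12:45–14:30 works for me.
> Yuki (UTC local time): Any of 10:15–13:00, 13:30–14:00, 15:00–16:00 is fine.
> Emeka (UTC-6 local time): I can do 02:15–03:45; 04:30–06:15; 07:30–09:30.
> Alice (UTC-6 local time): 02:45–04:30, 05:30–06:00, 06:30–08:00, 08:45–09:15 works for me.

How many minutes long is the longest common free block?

Wendy in UTC: 09:00-12:45 (subtract 1h to convert from UTC+1).
Farrukh in UTC: 09:00-16:15.
Leo in UTC: 08:15-09:00, 10:00-12:15, 12:45-14:30.
Yuki in UTC: 10:15-13:00, 13:30-14:00, 15:00-16:00.
Emeka in UTC: 08:15-09:45, 10:30-12:15, 13:30-15:30 (add 6h to convert from UTC-6).
Alice in UTC: 08:45-10:30, 11:30-12:00, 12:30-14:00, 14:45-15:15 (add 6h to convert from UTC-6).
Wendy ∩ Farrukh: 09:00-12:45.
Wendy ∩ Farrukh ∩ Leo: 10:00-12:15.
Wendy ∩ Farrukh ∩ Leo ∩ Yuki: 10:15-12:15.
Wendy ∩ Farrukh ∩ Leo ∩ Yuki ∩ Emeka: 10:30-12:15.
Wendy ∩ Farrukh ∩ Leo ∩ Yuki ∩ Emeka ∩ Alice: 11:30-12:00.
Those are the intersection windows.
The longest is 11:30-12:00 at 30 minutes.

30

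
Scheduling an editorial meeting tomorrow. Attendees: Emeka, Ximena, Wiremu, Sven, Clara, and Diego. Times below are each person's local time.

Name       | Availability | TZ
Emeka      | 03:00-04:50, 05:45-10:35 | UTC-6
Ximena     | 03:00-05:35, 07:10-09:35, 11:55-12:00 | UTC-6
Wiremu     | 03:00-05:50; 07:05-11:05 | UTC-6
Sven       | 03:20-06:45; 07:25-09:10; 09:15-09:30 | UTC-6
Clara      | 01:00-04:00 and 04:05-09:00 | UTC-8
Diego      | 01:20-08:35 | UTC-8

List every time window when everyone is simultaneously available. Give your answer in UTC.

Emeka in UTC: 09:00-10:50, 11:45-16:35 (add 6h to convert from UTC-6).
Ximena in UTC: 09:00-11:35, 13:10-15:35, 17:55-18:00 (add 6h to convert from UTC-6).
Wiremu in UTC: 09:00-11:50, 13:05-17:05 (add 6h to convert from UTC-6).
Sven in UTC: 09:20-12:45, 13:25-15:10, 15:15-15:30 (add 6h to convert from UTC-6).
Clara in UTC: 09:00-12:00, 12:05-17:00 (add 8h to convert from UTC-8).
Diego in UTC: 09:20-16:35 (add 8h to convert from UTC-8).
Emeka ∩ Ximena: 09:00-10:50, 13:10-15:35.
Emeka ∩ Ximena ∩ Wiremu: 09:00-10:50, 13:10-15:35.
Emeka ∩ Ximena ∩ Wiremu ∩ Sven: 09:20-10:50, 13:25-15:10, 15:15-15:30.
Emeka ∩ Ximena ∩ Wiremu ∩ Sven ∩ Clara: 09:20-10:50, 13:25-15:10, 15:15-15:30.
Emeka ∩ Ximena ∩ Wiremu ∩ Sven ∩ Clara ∩ Diego: 09:20-10:50, 13:25-15:10, 15:15-15:30.
So the common availability across everyone is 09:20-10:50, 13:25-15:10, 15:15-15:30.

09:20-10:50, 13:25-15:10, 15:15-15:30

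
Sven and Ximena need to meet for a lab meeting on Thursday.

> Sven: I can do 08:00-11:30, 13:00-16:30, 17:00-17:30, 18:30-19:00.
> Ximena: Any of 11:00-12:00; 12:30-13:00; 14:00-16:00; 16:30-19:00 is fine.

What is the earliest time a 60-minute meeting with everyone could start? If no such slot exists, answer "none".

Sven ∩ Ximena: 11:00-11:30, 14:00-16:00, 17:00-17:30, 18:30-19:00.
So the common availability across everyone is 11:00-11:30, 14:00-16:00, 17:00-17:30, 18:30-19:00.
The first common window of at least 60 minutes is 14:00-16:00, so the earliest start is 14:00.

14:00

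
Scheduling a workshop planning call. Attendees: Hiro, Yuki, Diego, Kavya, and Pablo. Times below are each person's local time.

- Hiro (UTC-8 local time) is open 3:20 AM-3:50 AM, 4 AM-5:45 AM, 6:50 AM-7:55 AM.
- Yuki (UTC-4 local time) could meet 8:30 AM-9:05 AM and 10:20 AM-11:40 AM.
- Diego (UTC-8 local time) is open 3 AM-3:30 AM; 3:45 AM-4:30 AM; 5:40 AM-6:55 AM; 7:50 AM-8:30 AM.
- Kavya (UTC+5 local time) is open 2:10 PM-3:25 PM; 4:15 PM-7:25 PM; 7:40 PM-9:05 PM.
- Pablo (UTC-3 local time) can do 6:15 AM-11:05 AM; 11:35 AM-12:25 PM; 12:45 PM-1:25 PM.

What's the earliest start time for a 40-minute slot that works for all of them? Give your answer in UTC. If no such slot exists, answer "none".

Hiro in UTC: 11:20-11:50, 12:00-13:45, 14:50-15:55 (add 8h to convert from UTC-8).
Yuki in UTC: 12:30-13:05, 14:20-15:40 (add 4h to convert from UTC-4).
Diego in UTC: 11:00-11:30, 11:45-12:30, 13:40-14:55, 15:50-16:30 (add 8h to convert from UTC-8).
Kavya in UTC: 09:10-10:25, 11:15-14:25, 14:40-16:05 (subtract 5h to convert from UTC+5).
Pablo in UTC: 09:15-14:05, 14:35-15:25, 15:45-16:25 (add 3h to convert from UTC-3).
Hiro ∩ Yuki: 12:30-13:05, 14:50-15:40.
Hiro ∩ Yuki ∩ Diego: 14:50-14:55.
Hiro ∩ Yuki ∩ Diego ∩ Kavya: 14:50-14:55.
Hiro ∩ Yuki ∩ Diego ∩ Kavya ∩ Pablo: 14:50-14:55.
No common window is at least 40 minutes long.

none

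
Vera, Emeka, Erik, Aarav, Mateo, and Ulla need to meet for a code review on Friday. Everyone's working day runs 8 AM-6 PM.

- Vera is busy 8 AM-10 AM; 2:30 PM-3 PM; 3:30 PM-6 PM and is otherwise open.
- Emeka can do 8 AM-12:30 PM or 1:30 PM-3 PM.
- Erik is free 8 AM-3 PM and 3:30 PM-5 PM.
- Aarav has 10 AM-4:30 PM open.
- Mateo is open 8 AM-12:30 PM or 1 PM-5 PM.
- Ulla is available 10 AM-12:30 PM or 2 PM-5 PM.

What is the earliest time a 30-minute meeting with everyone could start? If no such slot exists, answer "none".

Vera free: 10:00-14:30, 15:00-15:30 (invert busy blocks within the working day).
Emeka free: 08:00-12:30, 13:30-15:00.
Erik free: 08:00-15:00, 15:30-17:00.
Aarav free: 10:00-16:30.
Mateo free: 08:00-12:30, 13:00-17:00.
Ulla free: 10:00-12:30, 14:00-17:00.
Vera ∩ Emeka: 10:00-12:30, 13:30-14:30.
Vera ∩ Emeka ∩ Erik: 10:00-12:30, 13:30-14:30.
Vera ∩ Emeka ∩ Erik ∩ Aarav: 10:00-12:30, 13:30-14:30.
Vera ∩ Emeka ∩ Erik ∩ Aarav ∩ Mateo: 10:00-12:30, 13:30-14:30.
Vera ∩ Emeka ∩ Erik ∩ Aarav ∩ Mateo ∩ Ulla: 10:00-12:30, 14:00-14:30.
Those are the intersection windows.
The first common window of at least 30 minutes is 10:00-12:30, so the earliest start is 10:00.

10:00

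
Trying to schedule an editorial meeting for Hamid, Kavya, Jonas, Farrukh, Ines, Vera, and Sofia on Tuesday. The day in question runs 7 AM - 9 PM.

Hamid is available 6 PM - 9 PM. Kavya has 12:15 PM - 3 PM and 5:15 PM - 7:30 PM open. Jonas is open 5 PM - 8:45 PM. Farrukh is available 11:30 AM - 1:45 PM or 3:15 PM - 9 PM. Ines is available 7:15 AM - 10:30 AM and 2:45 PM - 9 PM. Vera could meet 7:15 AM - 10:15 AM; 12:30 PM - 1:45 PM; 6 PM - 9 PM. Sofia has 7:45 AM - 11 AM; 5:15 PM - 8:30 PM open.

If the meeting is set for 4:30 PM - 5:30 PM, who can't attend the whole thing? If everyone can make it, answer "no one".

Hamid, Jonas, Kavya, Sofia, Vera

Hamid: not fully free for 16:30-17:30. Kavya: not fully free for 16:30-17:30. Jonas: not fully free for 16:30-17:30. Farrukh: free for 16:30-17:30. Ines: free for 16:30-17:30. Vera: not fully free for 16:30-17:30. Sofia: not fully free for 16:30-17:30.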